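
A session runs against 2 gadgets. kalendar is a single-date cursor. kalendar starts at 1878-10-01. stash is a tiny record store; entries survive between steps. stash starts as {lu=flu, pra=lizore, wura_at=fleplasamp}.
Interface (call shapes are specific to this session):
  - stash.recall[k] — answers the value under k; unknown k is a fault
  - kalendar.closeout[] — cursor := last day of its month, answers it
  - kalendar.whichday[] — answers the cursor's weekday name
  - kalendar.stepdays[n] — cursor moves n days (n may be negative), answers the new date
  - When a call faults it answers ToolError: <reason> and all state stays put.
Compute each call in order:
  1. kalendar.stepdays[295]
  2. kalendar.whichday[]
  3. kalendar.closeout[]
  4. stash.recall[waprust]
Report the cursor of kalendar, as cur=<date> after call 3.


Answer: cur=1879-07-31

Derivation:
Using stepdays with n→295, giving 1879-07-23.
Now I run whichday(), and get Wednesday.
I run closeout, and get 1879-07-31.
Next I call recall with k→waprust, and see ToolError: no such key waprust.


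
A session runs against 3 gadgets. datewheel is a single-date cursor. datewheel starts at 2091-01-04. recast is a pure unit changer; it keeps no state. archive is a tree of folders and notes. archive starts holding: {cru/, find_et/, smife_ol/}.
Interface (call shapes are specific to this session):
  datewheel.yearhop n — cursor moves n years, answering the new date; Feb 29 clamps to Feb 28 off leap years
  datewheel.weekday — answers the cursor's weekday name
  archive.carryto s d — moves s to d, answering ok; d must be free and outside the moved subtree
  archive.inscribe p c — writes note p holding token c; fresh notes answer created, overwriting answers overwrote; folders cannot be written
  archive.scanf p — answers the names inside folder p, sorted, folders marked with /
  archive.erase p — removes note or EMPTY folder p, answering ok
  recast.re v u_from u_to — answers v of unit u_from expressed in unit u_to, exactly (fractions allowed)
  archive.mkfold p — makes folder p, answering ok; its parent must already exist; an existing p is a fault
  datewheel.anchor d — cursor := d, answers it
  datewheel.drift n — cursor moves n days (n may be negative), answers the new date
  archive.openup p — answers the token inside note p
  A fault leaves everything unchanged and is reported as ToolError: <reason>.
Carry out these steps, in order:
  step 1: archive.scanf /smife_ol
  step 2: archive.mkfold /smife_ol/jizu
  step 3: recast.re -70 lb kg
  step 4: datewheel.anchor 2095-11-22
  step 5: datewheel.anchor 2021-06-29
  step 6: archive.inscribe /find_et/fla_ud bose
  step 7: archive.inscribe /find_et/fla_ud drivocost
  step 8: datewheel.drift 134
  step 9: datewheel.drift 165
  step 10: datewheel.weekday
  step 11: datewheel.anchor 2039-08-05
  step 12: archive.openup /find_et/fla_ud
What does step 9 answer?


Answer: 2022-04-24

Derivation:
==> archive.scanf(p=/smife_ol)
<== []
==> archive.mkfold(p=/smife_ol/jizu)
<== ok
==> recast.re(v=-70, u_from=lb, u_to=kg)
<== -317514659/10000000
==> datewheel.anchor(d=2095-11-22)
<== 2095-11-22
==> datewheel.anchor(d=2021-06-29)
<== 2021-06-29
==> archive.inscribe(p=/find_et/fla_ud, c=bose)
<== created
==> archive.inscribe(p=/find_et/fla_ud, c=drivocost)
<== overwrote
==> datewheel.drift(n=134)
<== 2021-11-10
==> datewheel.drift(n=165)
<== 2022-04-24
==> datewheel.weekday()
<== Sunday
==> datewheel.anchor(d=2039-08-05)
<== 2039-08-05
==> archive.openup(p=/find_et/fla_ud)
<== drivocost


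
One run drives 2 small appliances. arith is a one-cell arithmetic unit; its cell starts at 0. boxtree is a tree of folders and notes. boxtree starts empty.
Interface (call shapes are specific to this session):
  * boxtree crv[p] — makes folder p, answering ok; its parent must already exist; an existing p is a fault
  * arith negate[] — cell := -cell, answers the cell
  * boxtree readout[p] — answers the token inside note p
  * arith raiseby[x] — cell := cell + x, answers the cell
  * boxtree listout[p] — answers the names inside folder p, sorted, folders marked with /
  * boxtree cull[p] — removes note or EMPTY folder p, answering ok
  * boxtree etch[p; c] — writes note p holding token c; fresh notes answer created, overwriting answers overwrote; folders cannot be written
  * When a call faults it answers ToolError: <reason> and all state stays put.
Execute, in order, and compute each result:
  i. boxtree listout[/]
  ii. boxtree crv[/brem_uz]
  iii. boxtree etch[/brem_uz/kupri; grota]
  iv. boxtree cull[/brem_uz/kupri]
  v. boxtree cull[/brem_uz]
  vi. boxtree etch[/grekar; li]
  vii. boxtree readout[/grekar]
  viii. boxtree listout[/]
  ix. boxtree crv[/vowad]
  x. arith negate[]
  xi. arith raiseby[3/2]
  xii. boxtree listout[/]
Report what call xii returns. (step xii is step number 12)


Answer: [grekar, vowad/]

Derivation:
% boxtree listout p=/
[out] []
% boxtree crv p=/brem_uz
[out] ok
% boxtree etch p=/brem_uz/kupri c=grota
[out] created
% boxtree cull p=/brem_uz/kupri
[out] ok
% boxtree cull p=/brem_uz
[out] ok
% boxtree etch p=/grekar c=li
[out] created
% boxtree readout p=/grekar
[out] li
% boxtree listout p=/
[out] [grekar]
% boxtree crv p=/vowad
[out] ok
% arith negate
[out] 0
% arith raiseby x=3/2
[out] 3/2
% boxtree listout p=/
[out] [grekar, vowad/]


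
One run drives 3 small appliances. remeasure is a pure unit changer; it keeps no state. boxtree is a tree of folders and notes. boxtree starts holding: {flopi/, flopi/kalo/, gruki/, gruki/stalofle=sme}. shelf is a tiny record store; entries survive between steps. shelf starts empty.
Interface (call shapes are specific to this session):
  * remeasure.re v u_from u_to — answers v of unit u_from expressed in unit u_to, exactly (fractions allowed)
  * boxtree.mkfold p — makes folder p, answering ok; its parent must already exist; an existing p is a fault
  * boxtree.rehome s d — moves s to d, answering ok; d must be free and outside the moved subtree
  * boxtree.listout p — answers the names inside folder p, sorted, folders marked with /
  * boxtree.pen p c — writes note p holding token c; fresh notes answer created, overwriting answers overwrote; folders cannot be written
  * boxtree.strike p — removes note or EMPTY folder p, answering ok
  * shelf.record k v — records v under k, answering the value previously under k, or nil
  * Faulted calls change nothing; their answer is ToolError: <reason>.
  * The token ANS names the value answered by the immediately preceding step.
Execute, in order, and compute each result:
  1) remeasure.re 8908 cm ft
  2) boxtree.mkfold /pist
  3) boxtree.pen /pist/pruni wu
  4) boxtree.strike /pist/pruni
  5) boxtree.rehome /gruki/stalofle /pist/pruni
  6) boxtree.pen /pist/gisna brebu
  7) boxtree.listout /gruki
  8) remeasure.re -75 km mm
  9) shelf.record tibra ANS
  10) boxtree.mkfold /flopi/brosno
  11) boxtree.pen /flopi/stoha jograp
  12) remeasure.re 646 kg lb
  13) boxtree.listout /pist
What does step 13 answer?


Answer: [gisna, pruni]

Derivation:
;; remeasure.re(v=8908, u_from=cm, u_to=ft) ~> 111350/381
;; boxtree.mkfold(p=/pist) ~> ok
;; boxtree.pen(p=/pist/pruni, c=wu) ~> created
;; boxtree.strike(p=/pist/pruni) ~> ok
;; boxtree.rehome(s=/gruki/stalofle, d=/pist/pruni) ~> ok
;; boxtree.pen(p=/pist/gisna, c=brebu) ~> created
;; boxtree.listout(p=/gruki) ~> []
;; remeasure.re(v=-75, u_from=km, u_to=mm) ~> -75000000
;; shelf.record(k=tibra, v=ANS) ~> nil
;; boxtree.mkfold(p=/flopi/brosno) ~> ok
;; boxtree.pen(p=/flopi/stoha, c=jograp) ~> created
;; remeasure.re(v=646, u_from=kg, u_to=lb) ~> 64600000000/45359237
;; boxtree.listout(p=/pist) ~> [gisna, pruni]


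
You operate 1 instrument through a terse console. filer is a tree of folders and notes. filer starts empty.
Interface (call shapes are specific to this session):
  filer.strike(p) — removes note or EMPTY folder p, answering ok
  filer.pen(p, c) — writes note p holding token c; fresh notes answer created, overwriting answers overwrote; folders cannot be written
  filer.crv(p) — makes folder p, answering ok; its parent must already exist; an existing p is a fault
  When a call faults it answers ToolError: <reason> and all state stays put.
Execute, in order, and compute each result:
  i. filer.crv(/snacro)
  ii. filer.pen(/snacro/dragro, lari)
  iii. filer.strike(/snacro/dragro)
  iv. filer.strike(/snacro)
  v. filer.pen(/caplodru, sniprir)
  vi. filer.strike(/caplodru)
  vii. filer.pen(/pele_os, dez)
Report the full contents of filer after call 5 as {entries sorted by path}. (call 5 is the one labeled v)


CALL crv[p=/snacro]
RET  ok
CALL pen[p=/snacro/dragro; c=lari]
RET  created
CALL strike[p=/snacro/dragro]
RET  ok
CALL strike[p=/snacro]
RET  ok
CALL pen[p=/caplodru; c=sniprir]
RET  created
CALL strike[p=/caplodru]
RET  ok
CALL pen[p=/pele_os; c=dez]
RET  created

Answer: {caplodru=sniprir}


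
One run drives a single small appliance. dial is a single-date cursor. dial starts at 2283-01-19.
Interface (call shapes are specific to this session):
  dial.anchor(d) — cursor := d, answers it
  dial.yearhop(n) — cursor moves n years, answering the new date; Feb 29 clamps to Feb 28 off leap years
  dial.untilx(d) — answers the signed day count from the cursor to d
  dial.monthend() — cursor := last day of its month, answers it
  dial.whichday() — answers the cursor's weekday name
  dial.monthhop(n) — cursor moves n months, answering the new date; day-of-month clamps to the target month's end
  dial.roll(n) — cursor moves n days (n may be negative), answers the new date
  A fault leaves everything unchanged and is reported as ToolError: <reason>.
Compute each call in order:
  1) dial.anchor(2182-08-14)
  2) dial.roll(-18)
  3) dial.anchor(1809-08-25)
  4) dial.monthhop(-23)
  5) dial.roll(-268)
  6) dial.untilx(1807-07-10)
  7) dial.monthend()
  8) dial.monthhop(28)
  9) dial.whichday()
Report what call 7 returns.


~$ anchor d: 2182-08-14
= 2182-08-14
~$ roll n: -18
= 2182-07-27
~$ anchor d: 1809-08-25
= 1809-08-25
~$ monthhop n: -23
= 1807-09-25
~$ roll n: -268
= 1806-12-31
~$ untilx d: 1807-07-10
= 191
~$ monthend
= 1806-12-31
~$ monthhop n: 28
= 1809-04-30
~$ whichday
= Sunday

Answer: 1806-12-31


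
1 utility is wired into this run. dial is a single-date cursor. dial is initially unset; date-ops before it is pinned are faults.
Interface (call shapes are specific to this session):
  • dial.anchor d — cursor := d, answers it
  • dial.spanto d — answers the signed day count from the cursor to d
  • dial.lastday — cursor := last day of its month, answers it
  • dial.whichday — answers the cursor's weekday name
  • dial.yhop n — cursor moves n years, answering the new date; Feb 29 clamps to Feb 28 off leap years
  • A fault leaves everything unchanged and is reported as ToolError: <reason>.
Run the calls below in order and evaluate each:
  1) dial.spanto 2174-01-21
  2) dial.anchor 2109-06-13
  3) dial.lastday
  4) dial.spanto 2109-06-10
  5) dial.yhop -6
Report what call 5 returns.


==> dial.spanto(2174-01-21)
<== ToolError: no date set
==> dial.anchor(2109-06-13)
<== 2109-06-13
==> dial.lastday()
<== 2109-06-30
==> dial.spanto(2109-06-10)
<== -20
==> dial.yhop(-6)
<== 2103-06-30

Answer: 2103-06-30


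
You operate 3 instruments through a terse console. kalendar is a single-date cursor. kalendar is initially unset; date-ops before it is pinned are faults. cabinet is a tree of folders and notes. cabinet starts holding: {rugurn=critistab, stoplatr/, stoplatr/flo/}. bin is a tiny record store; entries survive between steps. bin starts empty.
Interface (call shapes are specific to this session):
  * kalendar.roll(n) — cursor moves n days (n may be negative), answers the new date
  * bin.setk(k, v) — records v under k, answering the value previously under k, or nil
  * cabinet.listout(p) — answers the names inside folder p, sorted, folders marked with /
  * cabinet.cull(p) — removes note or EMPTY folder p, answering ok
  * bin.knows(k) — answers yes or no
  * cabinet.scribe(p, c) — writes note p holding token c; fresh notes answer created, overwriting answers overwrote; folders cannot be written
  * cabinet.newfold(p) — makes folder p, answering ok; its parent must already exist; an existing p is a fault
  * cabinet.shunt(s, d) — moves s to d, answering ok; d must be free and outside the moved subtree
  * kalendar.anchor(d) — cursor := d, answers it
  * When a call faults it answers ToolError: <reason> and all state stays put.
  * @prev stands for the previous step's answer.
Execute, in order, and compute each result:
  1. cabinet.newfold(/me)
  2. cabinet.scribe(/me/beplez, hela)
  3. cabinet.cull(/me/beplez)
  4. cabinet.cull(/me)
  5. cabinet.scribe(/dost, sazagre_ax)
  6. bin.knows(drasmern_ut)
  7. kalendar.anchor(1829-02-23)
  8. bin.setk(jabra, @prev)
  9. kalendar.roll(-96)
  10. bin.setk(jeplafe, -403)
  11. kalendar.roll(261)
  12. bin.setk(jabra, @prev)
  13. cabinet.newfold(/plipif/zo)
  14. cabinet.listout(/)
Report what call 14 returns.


Answer: [dost, rugurn, stoplatr/]

Derivation:
[in] cabinet.newfold p='/me'
[out] ok
[in] cabinet.scribe p='/me/beplez' c='hela'
[out] created
[in] cabinet.cull p='/me/beplez'
[out] ok
[in] cabinet.cull p='/me'
[out] ok
[in] cabinet.scribe p='/dost' c='sazagre_ax'
[out] created
[in] bin.knows k='drasmern_ut'
[out] no
[in] kalendar.anchor d='1829-02-23'
[out] 1829-02-23
[in] bin.setk k='jabra' v='@prev'
[out] nil
[in] kalendar.roll n='-96'
[out] 1828-11-19
[in] bin.setk k='jeplafe' v='-403'
[out] nil
[in] kalendar.roll n='261'
[out] 1829-08-07
[in] bin.setk k='jabra' v='@prev'
[out] 1829-02-23
[in] cabinet.newfold p='/plipif/zo'
[out] ToolError: no parent
[in] cabinet.listout p='/'
[out] [dost, rugurn, stoplatr/]


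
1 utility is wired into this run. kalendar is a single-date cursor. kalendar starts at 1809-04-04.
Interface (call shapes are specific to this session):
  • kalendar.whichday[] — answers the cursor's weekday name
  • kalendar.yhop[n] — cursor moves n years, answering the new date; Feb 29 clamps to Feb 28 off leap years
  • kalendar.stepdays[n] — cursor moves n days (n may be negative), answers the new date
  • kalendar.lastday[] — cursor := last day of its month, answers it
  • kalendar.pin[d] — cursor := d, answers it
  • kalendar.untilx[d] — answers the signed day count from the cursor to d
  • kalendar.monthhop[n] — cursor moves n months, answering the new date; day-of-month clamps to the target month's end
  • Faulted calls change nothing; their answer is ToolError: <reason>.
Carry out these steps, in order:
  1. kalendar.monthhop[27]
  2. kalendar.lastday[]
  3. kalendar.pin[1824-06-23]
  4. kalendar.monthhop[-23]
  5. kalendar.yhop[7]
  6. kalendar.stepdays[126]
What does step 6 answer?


Answer: 1829-11-26

Derivation:
-> kalendar.monthhop(27)
<- 1811-07-04
-> kalendar.lastday()
<- 1811-07-31
-> kalendar.pin(1824-06-23)
<- 1824-06-23
-> kalendar.monthhop(-23)
<- 1822-07-23
-> kalendar.yhop(7)
<- 1829-07-23
-> kalendar.stepdays(126)
<- 1829-11-26


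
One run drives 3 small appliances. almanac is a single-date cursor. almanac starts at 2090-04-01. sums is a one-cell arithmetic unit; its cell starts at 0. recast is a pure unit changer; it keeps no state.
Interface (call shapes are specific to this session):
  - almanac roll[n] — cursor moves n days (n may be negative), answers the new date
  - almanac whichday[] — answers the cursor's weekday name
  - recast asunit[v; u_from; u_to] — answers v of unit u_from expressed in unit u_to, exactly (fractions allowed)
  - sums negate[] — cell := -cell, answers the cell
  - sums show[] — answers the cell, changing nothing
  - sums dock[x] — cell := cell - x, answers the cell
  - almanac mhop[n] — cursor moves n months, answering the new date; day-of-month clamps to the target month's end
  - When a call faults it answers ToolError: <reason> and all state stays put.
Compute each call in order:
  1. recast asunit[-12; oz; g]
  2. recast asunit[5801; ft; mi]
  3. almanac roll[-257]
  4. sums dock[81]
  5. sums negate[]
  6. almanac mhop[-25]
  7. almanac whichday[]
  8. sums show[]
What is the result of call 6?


Answer: 2087-06-18

Derivation:
! 1. recast asunit(v: -12, u_from: oz, u_to: g) => -136077711/400000
! 2. recast asunit(v: 5801, u_from: ft, u_to: mi) => 5801/5280
! 3. almanac roll(n: -257) => 2089-07-18
! 4. sums dock(x: 81) => -81
! 5. sums negate() => 81
! 6. almanac mhop(n: -25) => 2087-06-18
! 7. almanac whichday() => Wednesday
! 8. sums show() => 81


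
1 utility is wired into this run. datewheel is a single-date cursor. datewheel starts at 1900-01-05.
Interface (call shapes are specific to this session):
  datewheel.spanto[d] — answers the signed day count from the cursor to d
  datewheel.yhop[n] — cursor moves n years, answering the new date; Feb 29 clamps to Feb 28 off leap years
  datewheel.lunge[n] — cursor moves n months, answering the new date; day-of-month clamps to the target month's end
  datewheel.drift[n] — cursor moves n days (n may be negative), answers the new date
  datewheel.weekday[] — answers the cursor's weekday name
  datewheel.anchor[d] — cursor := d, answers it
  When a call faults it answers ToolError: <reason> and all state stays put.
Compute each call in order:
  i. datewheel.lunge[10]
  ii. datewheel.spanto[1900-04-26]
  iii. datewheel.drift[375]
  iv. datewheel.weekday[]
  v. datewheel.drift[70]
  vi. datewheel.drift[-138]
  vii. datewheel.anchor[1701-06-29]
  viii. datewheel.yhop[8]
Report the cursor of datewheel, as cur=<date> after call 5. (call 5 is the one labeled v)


> lunge n→10
:: 1900-11-05
> spanto d→1900-04-26
:: -193
> drift n→375
:: 1901-11-15
> weekday
:: Friday
> drift n→70
:: 1902-01-24
> drift n→-138
:: 1901-09-08
> anchor d→1701-06-29
:: 1701-06-29
> yhop n→8
:: 1709-06-29

Answer: cur=1902-01-24


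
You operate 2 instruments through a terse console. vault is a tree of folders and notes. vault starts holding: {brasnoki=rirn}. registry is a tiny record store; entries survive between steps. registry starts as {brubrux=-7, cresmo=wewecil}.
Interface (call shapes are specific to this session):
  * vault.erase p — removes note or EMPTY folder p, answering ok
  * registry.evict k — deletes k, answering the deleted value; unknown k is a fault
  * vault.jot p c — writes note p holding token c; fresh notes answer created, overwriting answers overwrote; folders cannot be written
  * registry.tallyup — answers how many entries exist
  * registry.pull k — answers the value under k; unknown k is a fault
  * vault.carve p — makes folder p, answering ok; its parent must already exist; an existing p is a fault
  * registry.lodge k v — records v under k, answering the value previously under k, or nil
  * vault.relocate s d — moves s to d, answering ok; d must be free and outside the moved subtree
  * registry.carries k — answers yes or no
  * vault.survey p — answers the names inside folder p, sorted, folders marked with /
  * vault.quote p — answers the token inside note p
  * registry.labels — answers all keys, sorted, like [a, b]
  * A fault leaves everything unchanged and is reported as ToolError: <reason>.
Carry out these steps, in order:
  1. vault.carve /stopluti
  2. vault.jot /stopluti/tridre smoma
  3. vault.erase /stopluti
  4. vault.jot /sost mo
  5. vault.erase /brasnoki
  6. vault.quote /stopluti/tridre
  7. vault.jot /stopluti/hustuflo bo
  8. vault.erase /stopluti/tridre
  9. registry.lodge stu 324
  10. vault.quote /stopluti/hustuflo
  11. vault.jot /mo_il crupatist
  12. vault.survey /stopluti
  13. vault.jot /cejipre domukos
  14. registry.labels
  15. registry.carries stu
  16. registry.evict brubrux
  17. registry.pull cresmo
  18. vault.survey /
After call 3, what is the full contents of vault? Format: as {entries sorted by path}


→ vault.carve(/stopluti)
← ok
→ vault.jot(/stopluti/tridre, smoma)
← created
→ vault.erase(/stopluti)
← ToolError: not empty
→ vault.jot(/sost, mo)
← created
→ vault.erase(/brasnoki)
← ok
→ vault.quote(/stopluti/tridre)
← smoma
→ vault.jot(/stopluti/hustuflo, bo)
← created
→ vault.erase(/stopluti/tridre)
← ok
→ registry.lodge(stu, 324)
← nil
→ vault.quote(/stopluti/hustuflo)
← bo
→ vault.jot(/mo_il, crupatist)
← created
→ vault.survey(/stopluti)
← [hustuflo]
→ vault.jot(/cejipre, domukos)
← created
→ registry.labels()
← [brubrux, cresmo, stu]
→ registry.carries(stu)
← yes
→ registry.evict(brubrux)
← -7
→ registry.pull(cresmo)
← wewecil
→ vault.survey(/)
← [cejipre, mo_il, sost, stopluti/]

Answer: {brasnoki=rirn, stopluti/, stopluti/tridre=smoma}


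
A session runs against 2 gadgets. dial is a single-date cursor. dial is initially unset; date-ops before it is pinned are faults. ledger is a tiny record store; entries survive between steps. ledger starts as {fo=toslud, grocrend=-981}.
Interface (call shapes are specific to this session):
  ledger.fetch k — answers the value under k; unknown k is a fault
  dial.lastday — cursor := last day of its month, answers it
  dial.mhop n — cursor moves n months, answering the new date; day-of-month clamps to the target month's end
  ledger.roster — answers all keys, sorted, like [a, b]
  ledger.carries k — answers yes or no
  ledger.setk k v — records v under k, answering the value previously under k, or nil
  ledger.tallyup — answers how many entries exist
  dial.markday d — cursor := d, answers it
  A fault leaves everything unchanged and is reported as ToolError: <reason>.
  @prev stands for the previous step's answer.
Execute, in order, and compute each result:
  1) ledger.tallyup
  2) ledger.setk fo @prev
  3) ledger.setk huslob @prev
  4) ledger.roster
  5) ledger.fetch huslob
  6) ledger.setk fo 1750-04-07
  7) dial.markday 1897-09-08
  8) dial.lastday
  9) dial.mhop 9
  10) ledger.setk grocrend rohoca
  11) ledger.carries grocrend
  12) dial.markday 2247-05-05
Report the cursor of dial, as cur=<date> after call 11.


Answer: cur=1898-06-30

Derivation:
CALL ledger.tallyup[]
RET  2
CALL ledger.setk[k='fo'; v='@prev']
RET  toslud
CALL ledger.setk[k='huslob'; v='@prev']
RET  nil
CALL ledger.roster[]
RET  [fo, grocrend, huslob]
CALL ledger.fetch[k='huslob']
RET  toslud
CALL ledger.setk[k='fo'; v='1750-04-07']
RET  2
CALL dial.markday[d='1897-09-08']
RET  1897-09-08
CALL dial.lastday[]
RET  1897-09-30
CALL dial.mhop[n='9']
RET  1898-06-30
CALL ledger.setk[k='grocrend'; v='rohoca']
RET  -981
CALL ledger.carries[k='grocrend']
RET  yes
CALL dial.markday[d='2247-05-05']
RET  2247-05-05


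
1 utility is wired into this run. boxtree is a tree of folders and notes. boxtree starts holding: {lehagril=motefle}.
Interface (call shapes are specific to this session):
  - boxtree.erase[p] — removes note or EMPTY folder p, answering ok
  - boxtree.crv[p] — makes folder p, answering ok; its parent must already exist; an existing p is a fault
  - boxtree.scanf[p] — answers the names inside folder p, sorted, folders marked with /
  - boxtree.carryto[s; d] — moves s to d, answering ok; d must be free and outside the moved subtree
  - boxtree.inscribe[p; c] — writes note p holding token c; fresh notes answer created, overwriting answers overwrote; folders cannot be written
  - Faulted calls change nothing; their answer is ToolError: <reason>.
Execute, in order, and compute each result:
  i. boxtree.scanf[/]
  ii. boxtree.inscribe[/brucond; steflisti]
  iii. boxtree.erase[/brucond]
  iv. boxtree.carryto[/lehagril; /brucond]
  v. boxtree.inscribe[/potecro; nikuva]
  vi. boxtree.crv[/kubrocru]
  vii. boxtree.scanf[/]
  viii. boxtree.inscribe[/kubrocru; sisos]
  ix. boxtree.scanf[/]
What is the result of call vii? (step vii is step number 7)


Answer: [brucond, kubrocru/, potecro]

Derivation:
% 1. boxtree.scanf(/) ~> [lehagril]
% 2. boxtree.inscribe(/brucond, steflisti) ~> created
% 3. boxtree.erase(/brucond) ~> ok
% 4. boxtree.carryto(/lehagril, /brucond) ~> ok
% 5. boxtree.inscribe(/potecro, nikuva) ~> created
% 6. boxtree.crv(/kubrocru) ~> ok
% 7. boxtree.scanf(/) ~> [brucond, kubrocru/, potecro]
% 8. boxtree.inscribe(/kubrocru, sisos) ~> ToolError: is a directory
% 9. boxtree.scanf(/) ~> [brucond, kubrocru/, potecro]


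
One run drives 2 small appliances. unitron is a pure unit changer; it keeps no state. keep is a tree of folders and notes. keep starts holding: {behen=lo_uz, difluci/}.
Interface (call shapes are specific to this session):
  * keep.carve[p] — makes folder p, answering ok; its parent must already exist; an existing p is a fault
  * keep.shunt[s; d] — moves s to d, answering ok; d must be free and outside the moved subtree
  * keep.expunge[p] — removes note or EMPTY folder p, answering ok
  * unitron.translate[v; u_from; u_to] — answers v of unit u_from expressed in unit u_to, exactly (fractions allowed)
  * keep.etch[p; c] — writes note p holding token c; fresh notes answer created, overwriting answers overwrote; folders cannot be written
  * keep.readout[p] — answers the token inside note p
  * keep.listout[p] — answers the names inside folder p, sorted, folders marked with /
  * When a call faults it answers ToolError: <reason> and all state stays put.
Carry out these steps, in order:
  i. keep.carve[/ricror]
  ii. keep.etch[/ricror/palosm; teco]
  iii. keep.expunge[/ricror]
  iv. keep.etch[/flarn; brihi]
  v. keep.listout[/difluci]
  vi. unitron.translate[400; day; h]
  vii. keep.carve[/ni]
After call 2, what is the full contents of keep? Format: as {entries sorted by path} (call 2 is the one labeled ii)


// keep.carve(p→/ricror) -> ok
// keep.etch(p→/ricror/palosm, c→teco) -> created
// keep.expunge(p→/ricror) -> ToolError: not empty
// keep.etch(p→/flarn, c→brihi) -> created
// keep.listout(p→/difluci) -> []
// unitron.translate(v→400, u_from→day, u_to→h) -> 9600
// keep.carve(p→/ni) -> ok

Answer: {behen=lo_uz, difluci/, ricror/, ricror/palosm=teco}


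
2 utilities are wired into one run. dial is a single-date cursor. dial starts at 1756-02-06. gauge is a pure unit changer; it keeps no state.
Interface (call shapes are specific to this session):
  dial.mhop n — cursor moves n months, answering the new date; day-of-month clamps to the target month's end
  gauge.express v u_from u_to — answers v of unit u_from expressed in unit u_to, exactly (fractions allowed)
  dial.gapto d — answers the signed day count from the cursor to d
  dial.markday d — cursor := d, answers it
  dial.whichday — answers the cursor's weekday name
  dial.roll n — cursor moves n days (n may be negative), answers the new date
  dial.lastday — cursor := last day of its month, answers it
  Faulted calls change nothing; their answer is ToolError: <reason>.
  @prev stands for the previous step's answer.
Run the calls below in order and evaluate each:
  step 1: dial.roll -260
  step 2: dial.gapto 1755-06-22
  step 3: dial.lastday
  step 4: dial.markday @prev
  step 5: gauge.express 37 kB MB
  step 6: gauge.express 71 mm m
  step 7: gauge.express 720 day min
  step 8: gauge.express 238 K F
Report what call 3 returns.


-- dial.roll(-260) => 1755-05-22
-- dial.gapto(1755-06-22) => 31
-- dial.lastday() => 1755-05-31
-- dial.markday(@prev) => 1755-05-31
-- gauge.express(37, kB, MB) => 37/1000
-- gauge.express(71, mm, m) => 71/1000
-- gauge.express(720, day, min) => 1036800
-- gauge.express(238, K, F) => -3127/100

Answer: 1755-05-31


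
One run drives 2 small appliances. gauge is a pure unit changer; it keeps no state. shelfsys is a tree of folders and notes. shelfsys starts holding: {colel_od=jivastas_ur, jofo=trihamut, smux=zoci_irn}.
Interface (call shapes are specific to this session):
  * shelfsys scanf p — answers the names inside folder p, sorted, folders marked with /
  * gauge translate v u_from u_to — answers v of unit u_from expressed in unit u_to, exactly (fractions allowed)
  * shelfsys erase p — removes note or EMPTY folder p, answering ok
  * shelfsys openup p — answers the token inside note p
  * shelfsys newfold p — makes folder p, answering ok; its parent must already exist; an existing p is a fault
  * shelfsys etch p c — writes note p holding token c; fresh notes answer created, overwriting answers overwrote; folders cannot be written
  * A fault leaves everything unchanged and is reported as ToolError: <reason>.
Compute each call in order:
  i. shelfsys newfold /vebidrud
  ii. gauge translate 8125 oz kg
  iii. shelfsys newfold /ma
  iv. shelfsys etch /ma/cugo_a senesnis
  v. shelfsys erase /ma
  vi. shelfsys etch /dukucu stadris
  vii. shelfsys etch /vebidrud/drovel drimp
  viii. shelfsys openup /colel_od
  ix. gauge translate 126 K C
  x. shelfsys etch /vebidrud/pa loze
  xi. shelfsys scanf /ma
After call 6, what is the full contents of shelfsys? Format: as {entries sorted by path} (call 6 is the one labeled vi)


Answer: {colel_od=jivastas_ur, dukucu=stadris, jofo=trihamut, ma/, ma/cugo_a=senesnis, smux=zoci_irn, vebidrud/}

Derivation:
> shelfsys newfold p: /vebidrud
[out] ok
> gauge translate v: 8125 u_from: oz u_to: kg
[out] 589670081/2560000
> shelfsys newfold p: /ma
[out] ok
> shelfsys etch p: /ma/cugo_a c: senesnis
[out] created
> shelfsys erase p: /ma
[out] ToolError: not empty
> shelfsys etch p: /dukucu c: stadris
[out] created
> shelfsys etch p: /vebidrud/drovel c: drimp
[out] created
> shelfsys openup p: /colel_od
[out] jivastas_ur
> gauge translate v: 126 u_from: K u_to: C
[out] -2943/20
> shelfsys etch p: /vebidrud/pa c: loze
[out] created
> shelfsys scanf p: /ma
[out] [cugo_a]


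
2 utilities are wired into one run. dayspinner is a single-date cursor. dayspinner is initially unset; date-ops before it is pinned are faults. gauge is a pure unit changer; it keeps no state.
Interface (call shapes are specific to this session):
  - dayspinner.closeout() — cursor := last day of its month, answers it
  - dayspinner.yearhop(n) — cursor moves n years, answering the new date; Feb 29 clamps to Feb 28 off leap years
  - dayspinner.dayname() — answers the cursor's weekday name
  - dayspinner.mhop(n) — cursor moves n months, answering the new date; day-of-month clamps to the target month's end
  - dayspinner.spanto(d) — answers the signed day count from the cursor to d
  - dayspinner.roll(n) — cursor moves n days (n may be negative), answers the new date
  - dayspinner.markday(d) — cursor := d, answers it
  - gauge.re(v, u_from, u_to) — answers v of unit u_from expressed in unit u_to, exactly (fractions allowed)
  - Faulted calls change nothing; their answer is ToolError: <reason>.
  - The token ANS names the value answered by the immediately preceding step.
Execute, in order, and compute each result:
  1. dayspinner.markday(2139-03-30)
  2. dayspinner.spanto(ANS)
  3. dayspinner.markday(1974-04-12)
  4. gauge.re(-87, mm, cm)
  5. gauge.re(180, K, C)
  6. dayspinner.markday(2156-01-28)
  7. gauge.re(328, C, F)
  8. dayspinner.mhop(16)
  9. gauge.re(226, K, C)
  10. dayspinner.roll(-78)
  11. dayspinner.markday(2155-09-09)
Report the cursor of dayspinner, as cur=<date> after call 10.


Answer: cur=2157-03-11

Derivation:
% markday d=2139-03-30
  2139-03-30
% spanto d=ANS
  0
% markday d=1974-04-12
  1974-04-12
% re v=-87 u_from=mm u_to=cm
  -87/10
% re v=180 u_from=K u_to=C
  -1863/20
% markday d=2156-01-28
  2156-01-28
% re v=328 u_from=C u_to=F
  3112/5
% mhop n=16
  2157-05-28
% re v=226 u_from=K u_to=C
  -943/20
% roll n=-78
  2157-03-11
% markday d=2155-09-09
  2155-09-09


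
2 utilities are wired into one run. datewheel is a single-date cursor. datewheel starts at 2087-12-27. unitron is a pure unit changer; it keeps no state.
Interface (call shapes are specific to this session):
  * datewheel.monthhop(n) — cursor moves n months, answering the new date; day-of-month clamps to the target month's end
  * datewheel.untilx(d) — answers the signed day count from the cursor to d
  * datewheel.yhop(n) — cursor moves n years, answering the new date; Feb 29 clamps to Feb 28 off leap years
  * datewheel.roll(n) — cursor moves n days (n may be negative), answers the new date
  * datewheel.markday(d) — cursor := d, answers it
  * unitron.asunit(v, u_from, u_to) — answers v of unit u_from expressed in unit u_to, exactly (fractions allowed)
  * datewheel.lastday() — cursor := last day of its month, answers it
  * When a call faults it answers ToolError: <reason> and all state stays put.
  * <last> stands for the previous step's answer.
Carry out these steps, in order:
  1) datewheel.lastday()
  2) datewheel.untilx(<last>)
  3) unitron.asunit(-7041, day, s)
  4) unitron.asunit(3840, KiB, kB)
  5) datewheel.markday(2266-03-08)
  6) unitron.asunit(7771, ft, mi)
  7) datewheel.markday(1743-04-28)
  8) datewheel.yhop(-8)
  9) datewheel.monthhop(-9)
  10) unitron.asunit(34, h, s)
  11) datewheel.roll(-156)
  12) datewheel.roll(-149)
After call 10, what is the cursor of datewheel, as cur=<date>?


Do: datewheel.lastday[]
See: 2087-12-31
Do: datewheel.untilx[d='<last>']
See: 0
Do: unitron.asunit[v='-7041'; u_from='day'; u_to='s']
See: -608342400
Do: unitron.asunit[v='3840'; u_from='KiB'; u_to='kB']
See: 98304/25
Do: datewheel.markday[d='2266-03-08']
See: 2266-03-08
Do: unitron.asunit[v='7771'; u_from='ft'; u_to='mi']
See: 7771/5280
Do: datewheel.markday[d='1743-04-28']
See: 1743-04-28
Do: datewheel.yhop[n='-8']
See: 1735-04-28
Do: datewheel.monthhop[n='-9']
See: 1734-07-28
Do: unitron.asunit[v='34'; u_from='h'; u_to='s']
See: 122400
Do: datewheel.roll[n='-156']
See: 1734-02-22
Do: datewheel.roll[n='-149']
See: 1733-09-26

Answer: cur=1734-07-28


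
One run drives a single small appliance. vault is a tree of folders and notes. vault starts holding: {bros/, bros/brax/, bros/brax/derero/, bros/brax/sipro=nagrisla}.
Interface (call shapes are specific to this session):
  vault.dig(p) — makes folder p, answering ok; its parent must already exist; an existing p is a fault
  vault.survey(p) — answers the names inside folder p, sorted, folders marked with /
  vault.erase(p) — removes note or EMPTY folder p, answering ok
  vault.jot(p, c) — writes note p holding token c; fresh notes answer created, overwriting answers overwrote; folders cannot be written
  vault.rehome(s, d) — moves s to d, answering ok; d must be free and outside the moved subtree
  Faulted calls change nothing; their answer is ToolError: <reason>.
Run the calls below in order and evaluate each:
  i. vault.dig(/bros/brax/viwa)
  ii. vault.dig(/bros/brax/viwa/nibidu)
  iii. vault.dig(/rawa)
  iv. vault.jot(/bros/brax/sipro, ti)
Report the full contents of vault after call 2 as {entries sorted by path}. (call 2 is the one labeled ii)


Answer: {bros/, bros/brax/, bros/brax/derero/, bros/brax/sipro=nagrisla, bros/brax/viwa/, bros/brax/viwa/nibidu/}

Derivation:
Invoking dig passing p=/bros/brax/viwa, yielding ok.
Invoking dig passing p=/bros/brax/viwa/nibidu, → ok.
Calling dig passing p=/rawa, and observe ok.
Invoking jot passing p=/bros/brax/sipro, c=ti, and get overwrote.


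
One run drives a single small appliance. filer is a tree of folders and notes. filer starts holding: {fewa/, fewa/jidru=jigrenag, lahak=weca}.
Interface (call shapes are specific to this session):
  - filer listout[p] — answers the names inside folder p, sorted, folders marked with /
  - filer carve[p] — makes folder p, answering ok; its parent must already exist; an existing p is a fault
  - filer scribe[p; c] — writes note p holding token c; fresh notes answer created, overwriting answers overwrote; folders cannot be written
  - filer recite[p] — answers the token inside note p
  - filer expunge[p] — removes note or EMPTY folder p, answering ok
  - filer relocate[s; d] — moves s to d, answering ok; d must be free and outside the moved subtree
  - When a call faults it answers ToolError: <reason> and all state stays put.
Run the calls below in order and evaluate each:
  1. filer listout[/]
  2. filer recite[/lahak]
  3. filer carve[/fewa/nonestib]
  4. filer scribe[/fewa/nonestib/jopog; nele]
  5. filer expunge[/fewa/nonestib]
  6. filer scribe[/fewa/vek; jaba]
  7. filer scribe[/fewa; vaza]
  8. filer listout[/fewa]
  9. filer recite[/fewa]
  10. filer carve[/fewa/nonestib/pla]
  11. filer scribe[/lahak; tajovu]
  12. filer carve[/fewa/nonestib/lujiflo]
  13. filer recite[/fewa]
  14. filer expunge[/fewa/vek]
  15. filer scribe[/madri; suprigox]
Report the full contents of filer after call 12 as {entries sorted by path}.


$ filer listout p→/
:: [fewa/, lahak]
$ filer recite p→/lahak
:: weca
$ filer carve p→/fewa/nonestib
:: ok
$ filer scribe p→/fewa/nonestib/jopog c→nele
:: created
$ filer expunge p→/fewa/nonestib
:: ToolError: not empty
$ filer scribe p→/fewa/vek c→jaba
:: created
$ filer scribe p→/fewa c→vaza
:: ToolError: is a directory
$ filer listout p→/fewa
:: [jidru, nonestib/, vek]
$ filer recite p→/fewa
:: ToolError: is a directory
$ filer carve p→/fewa/nonestib/pla
:: ok
$ filer scribe p→/lahak c→tajovu
:: overwrote
$ filer carve p→/fewa/nonestib/lujiflo
:: ok
$ filer recite p→/fewa
:: ToolError: is a directory
$ filer expunge p→/fewa/vek
:: ok
$ filer scribe p→/madri c→suprigox
:: created

Answer: {fewa/, fewa/jidru=jigrenag, fewa/nonestib/, fewa/nonestib/jopog=nele, fewa/nonestib/lujiflo/, fewa/nonestib/pla/, fewa/vek=jaba, lahak=tajovu}


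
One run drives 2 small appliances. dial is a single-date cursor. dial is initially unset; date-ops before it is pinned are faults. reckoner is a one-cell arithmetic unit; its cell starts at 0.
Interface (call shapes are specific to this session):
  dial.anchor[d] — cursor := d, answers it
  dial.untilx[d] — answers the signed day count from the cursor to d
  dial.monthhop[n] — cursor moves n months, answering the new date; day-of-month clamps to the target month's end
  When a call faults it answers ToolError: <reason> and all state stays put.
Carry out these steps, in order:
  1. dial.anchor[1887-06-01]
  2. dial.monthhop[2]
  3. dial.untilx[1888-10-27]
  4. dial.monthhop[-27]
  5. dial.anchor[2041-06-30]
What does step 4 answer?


Answer: 1885-05-01

Derivation:
Invoking dial.anchor passing d: 1887-06-01: 1887-06-01.
I call dial.monthhop passing n: 2, — result: 1887-08-01.
I call dial.untilx passing d: 1888-10-27: 453.
I invoke dial.monthhop passing n: -27, — result: 1885-05-01.
I invoke dial.anchor passing d: 2041-06-30, → 2041-06-30.


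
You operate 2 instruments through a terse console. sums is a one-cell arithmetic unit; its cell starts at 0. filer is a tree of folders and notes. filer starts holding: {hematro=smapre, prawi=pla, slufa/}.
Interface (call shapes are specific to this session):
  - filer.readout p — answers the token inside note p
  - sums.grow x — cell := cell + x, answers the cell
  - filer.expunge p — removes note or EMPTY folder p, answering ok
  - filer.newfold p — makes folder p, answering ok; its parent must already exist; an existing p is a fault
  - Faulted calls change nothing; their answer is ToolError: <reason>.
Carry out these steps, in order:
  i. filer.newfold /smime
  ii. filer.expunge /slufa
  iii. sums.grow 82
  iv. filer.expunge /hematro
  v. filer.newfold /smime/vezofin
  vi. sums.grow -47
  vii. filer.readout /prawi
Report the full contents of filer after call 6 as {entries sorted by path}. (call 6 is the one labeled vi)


Answer: {prawi=pla, smime/, smime/vezofin/}

Derivation:
# filer.newfold(p→/smime) -> ok
# filer.expunge(p→/slufa) -> ok
# sums.grow(x→82) -> 82
# filer.expunge(p→/hematro) -> ok
# filer.newfold(p→/smime/vezofin) -> ok
# sums.grow(x→-47) -> 35
# filer.readout(p→/prawi) -> pla


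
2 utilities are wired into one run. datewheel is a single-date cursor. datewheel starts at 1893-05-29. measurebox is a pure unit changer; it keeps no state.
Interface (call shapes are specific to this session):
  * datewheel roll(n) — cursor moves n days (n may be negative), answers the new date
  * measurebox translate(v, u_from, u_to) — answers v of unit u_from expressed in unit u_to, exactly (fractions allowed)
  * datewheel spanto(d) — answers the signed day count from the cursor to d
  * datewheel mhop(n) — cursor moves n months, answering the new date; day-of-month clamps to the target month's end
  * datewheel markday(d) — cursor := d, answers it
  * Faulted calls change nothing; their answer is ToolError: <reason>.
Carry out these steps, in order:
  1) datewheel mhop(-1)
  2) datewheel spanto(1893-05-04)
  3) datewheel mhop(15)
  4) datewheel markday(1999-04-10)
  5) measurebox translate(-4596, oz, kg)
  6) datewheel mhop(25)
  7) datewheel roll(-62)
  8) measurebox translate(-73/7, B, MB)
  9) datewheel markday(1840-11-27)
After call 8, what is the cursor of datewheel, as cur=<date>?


Answer: cur=2001-03-09

Derivation:
$ datewheel mhop n=-1
= 1893-04-29
$ datewheel spanto d=1893-05-04
= 5
$ datewheel mhop n=15
= 1894-07-29
$ datewheel markday d=1999-04-10
= 1999-04-10
$ measurebox translate v=-4596 u_from=oz u_to=kg
= -52117763313/400000000
$ datewheel mhop n=25
= 2001-05-10
$ datewheel roll n=-62
= 2001-03-09
$ measurebox translate v=-73/7 u_from=B u_to=MB
= -73/7000000
$ datewheel markday d=1840-11-27
= 1840-11-27
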